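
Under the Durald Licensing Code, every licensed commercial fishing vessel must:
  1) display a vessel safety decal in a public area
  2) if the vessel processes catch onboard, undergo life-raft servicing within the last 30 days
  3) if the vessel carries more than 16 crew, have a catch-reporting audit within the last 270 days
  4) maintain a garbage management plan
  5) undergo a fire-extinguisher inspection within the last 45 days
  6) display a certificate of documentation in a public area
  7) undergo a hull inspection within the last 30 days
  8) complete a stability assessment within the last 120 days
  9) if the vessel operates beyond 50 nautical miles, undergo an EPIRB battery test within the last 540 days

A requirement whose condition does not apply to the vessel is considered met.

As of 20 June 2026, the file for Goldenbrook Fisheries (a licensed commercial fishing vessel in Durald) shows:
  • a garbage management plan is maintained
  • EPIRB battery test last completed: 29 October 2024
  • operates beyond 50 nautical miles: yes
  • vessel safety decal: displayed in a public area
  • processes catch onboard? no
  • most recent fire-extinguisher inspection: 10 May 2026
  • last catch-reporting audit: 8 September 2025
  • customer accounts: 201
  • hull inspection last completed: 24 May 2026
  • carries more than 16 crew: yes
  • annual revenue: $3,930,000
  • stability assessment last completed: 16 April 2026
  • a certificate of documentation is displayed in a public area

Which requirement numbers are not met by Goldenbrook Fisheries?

3, 9

1. vessel safety decal present → met
2. condition 'processes catch onboard' does not hold → requirement n/a → met
3. condition 'carries more than 16 crew' holds; catch-reporting audit 285 days ago vs limit 270 → not met
4. garbage management plan present → met
5. fire-extinguisher inspection 41 days ago vs limit 45 → met
6. certificate of documentation present → met
7. hull inspection 27 days ago vs limit 30 → met
8. stability assessment 65 days ago vs limit 120 → met
9. condition 'operates beyond 50 nautical miles' holds; EPIRB battery test 599 days ago vs limit 540 → not met
Not met: 3, 9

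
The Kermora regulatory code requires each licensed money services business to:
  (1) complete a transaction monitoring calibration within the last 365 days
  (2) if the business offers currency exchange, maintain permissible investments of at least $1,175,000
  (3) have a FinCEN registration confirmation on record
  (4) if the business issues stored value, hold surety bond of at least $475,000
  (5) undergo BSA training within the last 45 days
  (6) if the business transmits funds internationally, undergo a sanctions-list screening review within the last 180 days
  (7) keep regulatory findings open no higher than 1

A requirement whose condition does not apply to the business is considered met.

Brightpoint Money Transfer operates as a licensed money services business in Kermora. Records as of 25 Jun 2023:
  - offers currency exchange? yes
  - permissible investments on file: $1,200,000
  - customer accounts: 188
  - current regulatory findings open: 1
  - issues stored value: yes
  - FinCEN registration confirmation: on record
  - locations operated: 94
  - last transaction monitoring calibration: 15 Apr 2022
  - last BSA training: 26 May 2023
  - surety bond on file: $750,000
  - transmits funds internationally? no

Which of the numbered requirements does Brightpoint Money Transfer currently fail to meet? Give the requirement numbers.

1

1. transaction monitoring calibration 436 days ago vs limit 365 → not met
2. condition 'offers currency exchange' holds; permissible investments $1,200,000 ≥ $1,175,000 → met
3. FinCEN registration confirmation present → met
4. condition 'issues stored value' holds; surety bond $750,000 ≥ $475,000 → met
5. BSA training 30 days ago vs limit 45 → met
6. condition 'transmits funds internationally' does not hold → requirement n/a → met
7. regulatory findings open 1 ≤ 1 → met
Not met: 1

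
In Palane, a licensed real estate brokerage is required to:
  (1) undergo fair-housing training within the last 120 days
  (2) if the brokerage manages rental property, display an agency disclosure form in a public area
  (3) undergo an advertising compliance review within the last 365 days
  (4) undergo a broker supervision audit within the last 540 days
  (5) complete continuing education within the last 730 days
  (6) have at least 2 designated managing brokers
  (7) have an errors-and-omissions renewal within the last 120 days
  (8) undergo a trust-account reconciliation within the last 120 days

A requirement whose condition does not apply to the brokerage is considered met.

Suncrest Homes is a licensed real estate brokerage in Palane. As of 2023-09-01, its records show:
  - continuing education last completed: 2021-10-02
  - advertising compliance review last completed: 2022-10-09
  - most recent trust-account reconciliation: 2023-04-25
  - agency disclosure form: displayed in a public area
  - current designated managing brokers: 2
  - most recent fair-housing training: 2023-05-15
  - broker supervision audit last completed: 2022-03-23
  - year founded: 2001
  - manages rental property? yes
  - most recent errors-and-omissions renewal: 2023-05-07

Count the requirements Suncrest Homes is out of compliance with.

1. fair-housing training 109 days ago vs limit 120 → met
2. condition 'manages rental property' holds; agency disclosure form present → met
3. advertising compliance review 327 days ago vs limit 365 → met
4. broker supervision audit 527 days ago vs limit 540 → met
5. continuing education 699 days ago vs limit 730 → met
6. designated managing brokers 2 ≥ 2 → met
7. errors-and-omissions renewal 117 days ago vs limit 120 → met
8. trust-account reconciliation 129 days ago vs limit 120 → not met
Not met: 1 of 8

1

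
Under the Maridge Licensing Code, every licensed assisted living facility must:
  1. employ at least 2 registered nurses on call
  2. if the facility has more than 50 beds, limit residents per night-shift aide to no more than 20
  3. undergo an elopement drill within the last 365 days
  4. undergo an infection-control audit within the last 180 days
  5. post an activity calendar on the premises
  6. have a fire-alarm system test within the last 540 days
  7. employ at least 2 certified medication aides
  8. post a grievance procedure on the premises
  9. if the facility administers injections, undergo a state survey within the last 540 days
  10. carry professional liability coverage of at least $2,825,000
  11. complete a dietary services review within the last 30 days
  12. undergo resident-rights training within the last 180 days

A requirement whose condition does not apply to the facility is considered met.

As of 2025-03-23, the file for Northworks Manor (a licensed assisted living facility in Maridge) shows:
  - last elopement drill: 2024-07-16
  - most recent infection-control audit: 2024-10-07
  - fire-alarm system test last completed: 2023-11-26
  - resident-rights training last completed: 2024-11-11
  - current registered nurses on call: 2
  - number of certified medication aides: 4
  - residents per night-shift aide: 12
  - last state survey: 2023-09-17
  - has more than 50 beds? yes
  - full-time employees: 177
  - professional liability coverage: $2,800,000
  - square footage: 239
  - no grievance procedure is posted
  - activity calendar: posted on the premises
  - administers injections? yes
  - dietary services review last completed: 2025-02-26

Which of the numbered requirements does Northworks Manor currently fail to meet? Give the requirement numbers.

8, 9, 10

1. registered nurses on call 2 ≥ 2 → met
2. condition 'has more than 50 beds' holds; residents per night-shift aide 12 ≤ 20 → met
3. elopement drill 250 days ago vs limit 365 → met
4. infection-control audit 167 days ago vs limit 180 → met
5. activity calendar present → met
6. fire-alarm system test 483 days ago vs limit 540 → met
7. certified medication aides 4 ≥ 2 → met
8. grievance procedure absent → not met
9. condition 'administers injections' holds; state survey 553 days ago vs limit 540 → not met
10. professional liability coverage $2,800,000 < $2,825,000 → not met
11. dietary services review 25 days ago vs limit 30 → met
12. resident-rights training 132 days ago vs limit 180 → met
Not met: 8, 9, 10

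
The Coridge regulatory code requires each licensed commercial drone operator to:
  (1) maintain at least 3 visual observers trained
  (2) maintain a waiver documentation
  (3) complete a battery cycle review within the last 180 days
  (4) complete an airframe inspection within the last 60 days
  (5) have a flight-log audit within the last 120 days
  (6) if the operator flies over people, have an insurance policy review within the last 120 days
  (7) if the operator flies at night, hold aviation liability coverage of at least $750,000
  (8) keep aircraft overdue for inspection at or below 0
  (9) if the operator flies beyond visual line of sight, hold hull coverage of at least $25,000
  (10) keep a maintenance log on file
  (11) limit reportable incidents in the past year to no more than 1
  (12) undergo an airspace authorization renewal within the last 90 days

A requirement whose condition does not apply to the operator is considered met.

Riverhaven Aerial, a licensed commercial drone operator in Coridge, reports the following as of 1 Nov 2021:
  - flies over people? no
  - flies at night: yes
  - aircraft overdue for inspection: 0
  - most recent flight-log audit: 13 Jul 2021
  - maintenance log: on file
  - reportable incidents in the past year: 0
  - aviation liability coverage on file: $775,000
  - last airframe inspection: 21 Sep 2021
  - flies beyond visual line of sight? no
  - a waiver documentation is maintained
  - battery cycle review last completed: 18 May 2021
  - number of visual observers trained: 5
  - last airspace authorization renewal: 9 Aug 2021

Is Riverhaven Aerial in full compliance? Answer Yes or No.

Yes

1. visual observers trained 5 ≥ 3 → met
2. waiver documentation present → met
3. battery cycle review 167 days ago vs limit 180 → met
4. airframe inspection 41 days ago vs limit 60 → met
5. flight-log audit 111 days ago vs limit 120 → met
6. condition 'flies over people' does not hold → requirement n/a → met
7. condition 'flies at night' holds; aviation liability coverage $775,000 ≥ $750,000 → met
8. aircraft overdue for inspection 0 ≤ 0 → met
9. condition 'flies beyond visual line of sight' does not hold → requirement n/a → met
10. maintenance log present → met
11. reportable incidents in the past year 0 ≤ 1 → met
12. airspace authorization renewal 84 days ago vs limit 90 → met
All met.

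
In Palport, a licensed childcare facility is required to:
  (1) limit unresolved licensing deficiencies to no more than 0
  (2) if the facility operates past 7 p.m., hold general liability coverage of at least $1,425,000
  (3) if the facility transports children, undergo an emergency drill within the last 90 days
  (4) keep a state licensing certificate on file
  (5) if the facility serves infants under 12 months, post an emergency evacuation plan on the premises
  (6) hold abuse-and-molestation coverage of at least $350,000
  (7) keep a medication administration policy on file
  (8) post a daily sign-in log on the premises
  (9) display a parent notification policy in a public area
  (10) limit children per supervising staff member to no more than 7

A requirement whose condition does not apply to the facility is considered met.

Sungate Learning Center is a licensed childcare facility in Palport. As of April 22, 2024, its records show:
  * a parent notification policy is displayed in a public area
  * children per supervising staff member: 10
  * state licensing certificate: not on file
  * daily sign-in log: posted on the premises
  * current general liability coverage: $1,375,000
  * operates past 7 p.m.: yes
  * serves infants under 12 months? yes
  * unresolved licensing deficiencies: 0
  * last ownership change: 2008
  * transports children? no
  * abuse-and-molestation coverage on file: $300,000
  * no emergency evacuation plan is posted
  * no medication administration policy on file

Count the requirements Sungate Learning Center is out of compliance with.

1. unresolved licensing deficiencies 0 ≤ 0 → met
2. condition 'operates past 7 p.m.' holds; general liability coverage $1,375,000 < $1,425,000 → not met
3. condition 'transports children' does not hold → requirement n/a → met
4. state licensing certificate absent → not met
5. condition 'serves infants under 12 months' holds; emergency evacuation plan absent → not met
6. abuse-and-molestation coverage $300,000 < $350,000 → not met
7. medication administration policy absent → not met
8. daily sign-in log present → met
9. parent notification policy present → met
10. children per supervising staff member 10 > 7 → not met
Not met: 6 of 10

6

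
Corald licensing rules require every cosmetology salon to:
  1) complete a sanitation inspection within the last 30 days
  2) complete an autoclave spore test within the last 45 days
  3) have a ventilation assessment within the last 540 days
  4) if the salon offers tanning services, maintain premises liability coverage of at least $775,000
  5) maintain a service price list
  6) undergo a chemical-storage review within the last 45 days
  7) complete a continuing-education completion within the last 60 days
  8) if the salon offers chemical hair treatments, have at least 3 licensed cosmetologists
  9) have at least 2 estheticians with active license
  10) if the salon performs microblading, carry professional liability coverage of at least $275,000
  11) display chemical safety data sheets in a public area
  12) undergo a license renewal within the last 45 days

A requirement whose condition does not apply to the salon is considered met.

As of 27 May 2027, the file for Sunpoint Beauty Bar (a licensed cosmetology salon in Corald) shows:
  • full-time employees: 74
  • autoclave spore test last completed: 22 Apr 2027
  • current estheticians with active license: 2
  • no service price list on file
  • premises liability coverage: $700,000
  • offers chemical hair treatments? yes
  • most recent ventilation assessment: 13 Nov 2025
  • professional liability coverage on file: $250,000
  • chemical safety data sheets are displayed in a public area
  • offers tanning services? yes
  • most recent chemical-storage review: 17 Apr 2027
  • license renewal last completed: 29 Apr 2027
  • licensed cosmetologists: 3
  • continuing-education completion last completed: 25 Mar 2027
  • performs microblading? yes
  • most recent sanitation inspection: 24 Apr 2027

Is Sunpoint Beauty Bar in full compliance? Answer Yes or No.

No

1. sanitation inspection 33 days ago vs limit 30 → not met
2. autoclave spore test 35 days ago vs limit 45 → met
3. ventilation assessment 560 days ago vs limit 540 → not met
4. condition 'offers tanning services' holds; premises liability coverage $700,000 < $775,000 → not met
5. service price list absent → not met
6. chemical-storage review 40 days ago vs limit 45 → met
7. continuing-education completion 63 days ago vs limit 60 → not met
8. condition 'offers chemical hair treatments' holds; licensed cosmetologists 3 ≥ 3 → met
9. estheticians with active license 2 ≥ 2 → met
10. condition 'performs microblading' holds; professional liability coverage $250,000 < $275,000 → not met
11. chemical safety data sheets present → met
12. license renewal 28 days ago vs limit 45 → met
Not met: 1, 3, 4, 5, 7, 10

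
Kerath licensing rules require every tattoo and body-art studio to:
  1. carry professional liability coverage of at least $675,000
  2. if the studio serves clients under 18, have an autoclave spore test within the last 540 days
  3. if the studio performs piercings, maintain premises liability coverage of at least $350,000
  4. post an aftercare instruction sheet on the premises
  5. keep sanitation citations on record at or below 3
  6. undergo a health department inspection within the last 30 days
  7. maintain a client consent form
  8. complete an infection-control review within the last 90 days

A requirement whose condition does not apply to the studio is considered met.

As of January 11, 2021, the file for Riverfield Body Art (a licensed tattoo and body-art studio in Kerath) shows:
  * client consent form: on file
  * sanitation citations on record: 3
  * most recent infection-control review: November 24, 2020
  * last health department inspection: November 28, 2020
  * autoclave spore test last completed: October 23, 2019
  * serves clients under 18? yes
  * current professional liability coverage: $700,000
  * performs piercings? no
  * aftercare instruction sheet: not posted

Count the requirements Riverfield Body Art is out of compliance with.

1. professional liability coverage $700,000 ≥ $675,000 → met
2. condition 'serves clients under 18' holds; autoclave spore test 446 days ago vs limit 540 → met
3. condition 'performs piercings' does not hold → requirement n/a → met
4. aftercare instruction sheet absent → not met
5. sanitation citations on record 3 ≤ 3 → met
6. health department inspection 44 days ago vs limit 30 → not met
7. client consent form present → met
8. infection-control review 48 days ago vs limit 90 → met
Not met: 2 of 8

2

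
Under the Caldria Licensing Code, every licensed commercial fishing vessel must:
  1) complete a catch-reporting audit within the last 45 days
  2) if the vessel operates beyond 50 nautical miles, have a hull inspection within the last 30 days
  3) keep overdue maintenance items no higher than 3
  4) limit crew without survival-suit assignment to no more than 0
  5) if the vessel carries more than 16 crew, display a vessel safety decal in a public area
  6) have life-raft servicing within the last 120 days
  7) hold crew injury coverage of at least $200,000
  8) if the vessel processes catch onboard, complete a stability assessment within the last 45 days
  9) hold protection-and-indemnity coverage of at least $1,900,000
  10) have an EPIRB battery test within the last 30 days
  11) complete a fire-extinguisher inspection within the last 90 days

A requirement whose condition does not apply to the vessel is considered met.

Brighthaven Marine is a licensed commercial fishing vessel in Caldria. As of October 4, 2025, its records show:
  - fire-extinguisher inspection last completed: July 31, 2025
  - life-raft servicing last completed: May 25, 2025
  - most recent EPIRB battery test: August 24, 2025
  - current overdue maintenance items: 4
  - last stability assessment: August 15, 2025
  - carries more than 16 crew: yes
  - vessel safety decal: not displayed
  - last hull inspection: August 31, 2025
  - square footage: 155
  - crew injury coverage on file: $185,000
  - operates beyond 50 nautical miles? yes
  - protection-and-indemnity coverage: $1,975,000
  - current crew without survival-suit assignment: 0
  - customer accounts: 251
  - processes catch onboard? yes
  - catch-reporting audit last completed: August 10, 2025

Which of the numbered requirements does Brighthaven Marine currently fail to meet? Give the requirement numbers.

1. catch-reporting audit 55 days ago vs limit 45 → not met
2. condition 'operates beyond 50 nautical miles' holds; hull inspection 34 days ago vs limit 30 → not met
3. overdue maintenance items 4 > 3 → not met
4. crew without survival-suit assignment 0 ≤ 0 → met
5. condition 'carries more than 16 crew' holds; vessel safety decal absent → not met
6. life-raft servicing 132 days ago vs limit 120 → not met
7. crew injury coverage $185,000 < $200,000 → not met
8. condition 'processes catch onboard' holds; stability assessment 50 days ago vs limit 45 → not met
9. protection-and-indemnity coverage $1,975,000 ≥ $1,900,000 → met
10. EPIRB battery test 41 days ago vs limit 30 → not met
11. fire-extinguisher inspection 65 days ago vs limit 90 → met
Not met: 1, 2, 3, 5, 6, 7, 8, 10

1, 2, 3, 5, 6, 7, 8, 10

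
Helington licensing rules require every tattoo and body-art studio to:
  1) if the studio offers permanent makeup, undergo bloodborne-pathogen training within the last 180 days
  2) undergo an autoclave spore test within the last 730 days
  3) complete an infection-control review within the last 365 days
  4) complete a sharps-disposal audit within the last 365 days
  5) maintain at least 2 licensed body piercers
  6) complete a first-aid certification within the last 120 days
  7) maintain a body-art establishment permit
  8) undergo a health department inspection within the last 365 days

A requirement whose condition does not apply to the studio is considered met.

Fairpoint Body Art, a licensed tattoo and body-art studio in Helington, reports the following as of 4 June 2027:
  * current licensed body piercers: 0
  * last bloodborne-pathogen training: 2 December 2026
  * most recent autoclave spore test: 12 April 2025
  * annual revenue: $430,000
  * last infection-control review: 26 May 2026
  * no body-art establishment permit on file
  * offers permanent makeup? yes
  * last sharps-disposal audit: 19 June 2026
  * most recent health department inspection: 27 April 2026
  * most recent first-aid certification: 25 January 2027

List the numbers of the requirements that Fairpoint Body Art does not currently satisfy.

1. condition 'offers permanent makeup' holds; bloodborne-pathogen training 184 days ago vs limit 180 → not met
2. autoclave spore test 783 days ago vs limit 730 → not met
3. infection-control review 374 days ago vs limit 365 → not met
4. sharps-disposal audit 350 days ago vs limit 365 → met
5. licensed body piercers 0 < 2 → not met
6. first-aid certification 130 days ago vs limit 120 → not met
7. body-art establishment permit absent → not met
8. health department inspection 403 days ago vs limit 365 → not met
Not met: 1, 2, 3, 5, 6, 7, 8

1, 2, 3, 5, 6, 7, 8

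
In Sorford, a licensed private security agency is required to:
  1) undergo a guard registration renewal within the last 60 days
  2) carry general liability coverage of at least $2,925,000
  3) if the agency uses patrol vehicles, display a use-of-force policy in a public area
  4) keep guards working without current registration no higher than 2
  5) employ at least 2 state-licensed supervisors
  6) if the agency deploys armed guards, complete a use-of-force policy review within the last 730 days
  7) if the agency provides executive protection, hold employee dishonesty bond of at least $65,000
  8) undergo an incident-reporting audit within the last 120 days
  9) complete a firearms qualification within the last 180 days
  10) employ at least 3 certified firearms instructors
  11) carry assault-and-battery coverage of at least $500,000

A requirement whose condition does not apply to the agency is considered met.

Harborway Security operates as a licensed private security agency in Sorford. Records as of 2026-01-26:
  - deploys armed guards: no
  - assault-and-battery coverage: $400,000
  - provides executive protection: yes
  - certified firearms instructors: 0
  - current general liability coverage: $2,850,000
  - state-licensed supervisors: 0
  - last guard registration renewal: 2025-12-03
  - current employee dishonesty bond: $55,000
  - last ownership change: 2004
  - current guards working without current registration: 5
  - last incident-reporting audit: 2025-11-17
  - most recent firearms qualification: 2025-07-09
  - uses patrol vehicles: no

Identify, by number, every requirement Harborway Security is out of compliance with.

2, 4, 5, 7, 9, 10, 11

1. guard registration renewal 54 days ago vs limit 60 → met
2. general liability coverage $2,850,000 < $2,925,000 → not met
3. condition 'uses patrol vehicles' does not hold → requirement n/a → met
4. guards working without current registration 5 > 2 → not met
5. state-licensed supervisors 0 < 2 → not met
6. condition 'deploys armed guards' does not hold → requirement n/a → met
7. condition 'provides executive protection' holds; employee dishonesty bond $55,000 < $65,000 → not met
8. incident-reporting audit 70 days ago vs limit 120 → met
9. firearms qualification 201 days ago vs limit 180 → not met
10. certified firearms instructors 0 < 3 → not met
11. assault-and-battery coverage $400,000 < $500,000 → not met
Not met: 2, 4, 5, 7, 9, 10, 11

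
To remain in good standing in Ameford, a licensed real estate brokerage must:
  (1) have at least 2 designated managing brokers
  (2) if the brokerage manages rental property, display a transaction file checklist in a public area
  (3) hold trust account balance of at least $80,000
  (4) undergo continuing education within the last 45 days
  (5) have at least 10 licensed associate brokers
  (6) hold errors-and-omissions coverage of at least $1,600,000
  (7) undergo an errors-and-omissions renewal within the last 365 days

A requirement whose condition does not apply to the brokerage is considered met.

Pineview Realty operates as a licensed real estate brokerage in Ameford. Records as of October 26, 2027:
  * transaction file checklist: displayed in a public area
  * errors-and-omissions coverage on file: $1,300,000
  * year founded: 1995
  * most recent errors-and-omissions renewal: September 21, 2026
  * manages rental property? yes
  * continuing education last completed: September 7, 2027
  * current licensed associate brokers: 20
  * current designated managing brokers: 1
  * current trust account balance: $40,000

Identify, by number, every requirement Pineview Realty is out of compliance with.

1. designated managing brokers 1 < 2 → not met
2. condition 'manages rental property' holds; transaction file checklist present → met
3. trust account balance $40,000 < $80,000 → not met
4. continuing education 49 days ago vs limit 45 → not met
5. licensed associate brokers 20 ≥ 10 → met
6. errors-and-omissions coverage $1,300,000 < $1,600,000 → not met
7. errors-and-omissions renewal 400 days ago vs limit 365 → not met
Not met: 1, 3, 4, 6, 7

1, 3, 4, 6, 7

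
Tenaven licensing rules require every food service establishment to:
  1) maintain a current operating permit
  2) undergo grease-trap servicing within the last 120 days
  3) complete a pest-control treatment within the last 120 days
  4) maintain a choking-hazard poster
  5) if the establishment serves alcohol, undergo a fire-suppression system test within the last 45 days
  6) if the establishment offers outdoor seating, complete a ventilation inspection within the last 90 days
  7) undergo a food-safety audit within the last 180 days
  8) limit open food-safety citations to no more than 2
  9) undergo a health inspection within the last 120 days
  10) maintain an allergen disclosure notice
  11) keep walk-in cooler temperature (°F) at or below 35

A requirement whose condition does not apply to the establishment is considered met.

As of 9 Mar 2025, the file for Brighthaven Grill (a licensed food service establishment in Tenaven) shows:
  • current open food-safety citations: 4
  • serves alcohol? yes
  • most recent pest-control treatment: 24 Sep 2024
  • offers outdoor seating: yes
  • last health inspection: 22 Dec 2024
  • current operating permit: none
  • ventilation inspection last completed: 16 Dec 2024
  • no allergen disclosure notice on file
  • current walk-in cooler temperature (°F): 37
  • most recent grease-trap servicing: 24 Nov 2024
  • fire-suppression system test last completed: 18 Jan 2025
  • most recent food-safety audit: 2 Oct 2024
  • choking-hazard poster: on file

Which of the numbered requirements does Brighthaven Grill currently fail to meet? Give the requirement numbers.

1. current operating permit absent → not met
2. grease-trap servicing 105 days ago vs limit 120 → met
3. pest-control treatment 166 days ago vs limit 120 → not met
4. choking-hazard poster present → met
5. condition 'serves alcohol' holds; fire-suppression system test 50 days ago vs limit 45 → not met
6. condition 'offers outdoor seating' holds; ventilation inspection 83 days ago vs limit 90 → met
7. food-safety audit 158 days ago vs limit 180 → met
8. open food-safety citations 4 > 2 → not met
9. health inspection 77 days ago vs limit 120 → met
10. allergen disclosure notice absent → not met
11. walk-in cooler temperature (°F) 37 > 35 → not met
Not met: 1, 3, 5, 8, 10, 11

1, 3, 5, 8, 10, 11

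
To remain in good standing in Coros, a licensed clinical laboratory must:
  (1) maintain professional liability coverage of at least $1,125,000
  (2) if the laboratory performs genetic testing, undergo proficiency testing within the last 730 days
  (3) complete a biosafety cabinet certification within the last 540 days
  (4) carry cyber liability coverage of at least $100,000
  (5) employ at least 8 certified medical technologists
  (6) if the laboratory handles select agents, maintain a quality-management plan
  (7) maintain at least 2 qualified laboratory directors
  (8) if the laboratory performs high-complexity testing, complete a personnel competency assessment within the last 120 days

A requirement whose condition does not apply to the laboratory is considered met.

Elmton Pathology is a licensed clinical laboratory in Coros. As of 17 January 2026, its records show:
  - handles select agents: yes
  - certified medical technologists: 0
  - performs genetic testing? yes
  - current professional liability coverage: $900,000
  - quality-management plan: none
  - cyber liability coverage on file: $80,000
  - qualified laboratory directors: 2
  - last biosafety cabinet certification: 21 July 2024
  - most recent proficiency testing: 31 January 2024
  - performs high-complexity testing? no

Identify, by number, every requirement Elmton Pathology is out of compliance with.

1, 3, 4, 5, 6

1. professional liability coverage $900,000 < $1,125,000 → not met
2. condition 'performs genetic testing' holds; proficiency testing 717 days ago vs limit 730 → met
3. biosafety cabinet certification 545 days ago vs limit 540 → not met
4. cyber liability coverage $80,000 < $100,000 → not met
5. certified medical technologists 0 < 8 → not met
6. condition 'handles select agents' holds; quality-management plan absent → not met
7. qualified laboratory directors 2 ≥ 2 → met
8. condition 'performs high-complexity testing' does not hold → requirement n/a → met
Not met: 1, 3, 4, 5, 6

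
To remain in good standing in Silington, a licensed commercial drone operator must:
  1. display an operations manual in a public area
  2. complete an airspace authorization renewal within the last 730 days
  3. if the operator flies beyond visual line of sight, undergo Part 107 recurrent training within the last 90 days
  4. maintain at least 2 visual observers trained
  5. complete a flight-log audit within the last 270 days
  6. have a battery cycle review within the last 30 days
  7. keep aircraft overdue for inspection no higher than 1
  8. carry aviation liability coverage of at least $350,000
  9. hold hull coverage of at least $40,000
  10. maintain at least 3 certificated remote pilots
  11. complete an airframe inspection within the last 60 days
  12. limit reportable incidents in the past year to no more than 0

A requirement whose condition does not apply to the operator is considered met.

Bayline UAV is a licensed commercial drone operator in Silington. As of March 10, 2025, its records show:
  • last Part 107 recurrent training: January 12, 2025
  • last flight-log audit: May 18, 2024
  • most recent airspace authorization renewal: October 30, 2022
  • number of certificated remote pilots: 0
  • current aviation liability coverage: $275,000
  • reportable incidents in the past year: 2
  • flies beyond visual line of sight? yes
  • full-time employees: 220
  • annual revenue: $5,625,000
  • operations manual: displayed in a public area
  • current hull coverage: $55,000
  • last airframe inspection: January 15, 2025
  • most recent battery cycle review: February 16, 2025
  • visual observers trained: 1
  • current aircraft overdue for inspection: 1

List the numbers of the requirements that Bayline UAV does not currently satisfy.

2, 4, 5, 8, 10, 12

1. operations manual present → met
2. airspace authorization renewal 862 days ago vs limit 730 → not met
3. condition 'flies beyond visual line of sight' holds; Part 107 recurrent training 57 days ago vs limit 90 → met
4. visual observers trained 1 < 2 → not met
5. flight-log audit 296 days ago vs limit 270 → not met
6. battery cycle review 22 days ago vs limit 30 → met
7. aircraft overdue for inspection 1 ≤ 1 → met
8. aviation liability coverage $275,000 < $350,000 → not met
9. hull coverage $55,000 ≥ $40,000 → met
10. certificated remote pilots 0 < 3 → not met
11. airframe inspection 54 days ago vs limit 60 → met
12. reportable incidents in the past year 2 > 0 → not met
Not met: 2, 4, 5, 8, 10, 12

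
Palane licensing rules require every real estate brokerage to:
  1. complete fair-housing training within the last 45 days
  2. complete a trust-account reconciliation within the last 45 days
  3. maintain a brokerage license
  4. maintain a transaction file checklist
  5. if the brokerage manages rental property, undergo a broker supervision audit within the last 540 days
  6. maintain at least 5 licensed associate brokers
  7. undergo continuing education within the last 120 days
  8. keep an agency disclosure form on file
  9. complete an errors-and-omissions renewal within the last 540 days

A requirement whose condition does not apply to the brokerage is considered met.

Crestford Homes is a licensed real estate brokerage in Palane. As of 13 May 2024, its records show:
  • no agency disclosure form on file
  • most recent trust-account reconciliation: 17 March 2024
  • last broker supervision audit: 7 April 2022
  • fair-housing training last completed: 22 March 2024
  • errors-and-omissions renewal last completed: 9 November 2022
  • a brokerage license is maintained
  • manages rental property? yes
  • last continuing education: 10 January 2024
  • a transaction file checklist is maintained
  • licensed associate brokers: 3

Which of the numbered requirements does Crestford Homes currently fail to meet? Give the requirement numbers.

1. fair-housing training 52 days ago vs limit 45 → not met
2. trust-account reconciliation 57 days ago vs limit 45 → not met
3. brokerage license present → met
4. transaction file checklist present → met
5. condition 'manages rental property' holds; broker supervision audit 767 days ago vs limit 540 → not met
6. licensed associate brokers 3 < 5 → not met
7. continuing education 124 days ago vs limit 120 → not met
8. agency disclosure form absent → not met
9. errors-and-omissions renewal 551 days ago vs limit 540 → not met
Not met: 1, 2, 5, 6, 7, 8, 9

1, 2, 5, 6, 7, 8, 9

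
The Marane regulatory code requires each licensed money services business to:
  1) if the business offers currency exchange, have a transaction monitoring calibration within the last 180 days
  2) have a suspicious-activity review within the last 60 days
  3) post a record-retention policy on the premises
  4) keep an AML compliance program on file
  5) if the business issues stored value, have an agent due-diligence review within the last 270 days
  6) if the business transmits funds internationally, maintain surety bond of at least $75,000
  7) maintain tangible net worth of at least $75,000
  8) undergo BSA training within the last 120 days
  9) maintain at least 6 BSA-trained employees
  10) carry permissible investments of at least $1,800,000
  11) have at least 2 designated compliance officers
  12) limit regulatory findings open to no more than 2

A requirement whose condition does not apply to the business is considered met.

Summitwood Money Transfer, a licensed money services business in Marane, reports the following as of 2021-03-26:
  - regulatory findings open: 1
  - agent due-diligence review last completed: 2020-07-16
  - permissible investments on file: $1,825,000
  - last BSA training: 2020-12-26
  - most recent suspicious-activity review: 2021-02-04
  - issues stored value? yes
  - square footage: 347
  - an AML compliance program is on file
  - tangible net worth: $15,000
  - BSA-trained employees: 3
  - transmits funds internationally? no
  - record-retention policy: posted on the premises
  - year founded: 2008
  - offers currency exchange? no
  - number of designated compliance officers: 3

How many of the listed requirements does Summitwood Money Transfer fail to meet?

1. condition 'offers currency exchange' does not hold → requirement n/a → met
2. suspicious-activity review 50 days ago vs limit 60 → met
3. record-retention policy present → met
4. AML compliance program present → met
5. condition 'issues stored value' holds; agent due-diligence review 253 days ago vs limit 270 → met
6. condition 'transmits funds internationally' does not hold → requirement n/a → met
7. tangible net worth $15,000 < $75,000 → not met
8. BSA training 90 days ago vs limit 120 → met
9. BSA-trained employees 3 < 6 → not met
10. permissible investments $1,825,000 ≥ $1,800,000 → met
11. designated compliance officers 3 ≥ 2 → met
12. regulatory findings open 1 ≤ 2 → met
Not met: 2 of 12

2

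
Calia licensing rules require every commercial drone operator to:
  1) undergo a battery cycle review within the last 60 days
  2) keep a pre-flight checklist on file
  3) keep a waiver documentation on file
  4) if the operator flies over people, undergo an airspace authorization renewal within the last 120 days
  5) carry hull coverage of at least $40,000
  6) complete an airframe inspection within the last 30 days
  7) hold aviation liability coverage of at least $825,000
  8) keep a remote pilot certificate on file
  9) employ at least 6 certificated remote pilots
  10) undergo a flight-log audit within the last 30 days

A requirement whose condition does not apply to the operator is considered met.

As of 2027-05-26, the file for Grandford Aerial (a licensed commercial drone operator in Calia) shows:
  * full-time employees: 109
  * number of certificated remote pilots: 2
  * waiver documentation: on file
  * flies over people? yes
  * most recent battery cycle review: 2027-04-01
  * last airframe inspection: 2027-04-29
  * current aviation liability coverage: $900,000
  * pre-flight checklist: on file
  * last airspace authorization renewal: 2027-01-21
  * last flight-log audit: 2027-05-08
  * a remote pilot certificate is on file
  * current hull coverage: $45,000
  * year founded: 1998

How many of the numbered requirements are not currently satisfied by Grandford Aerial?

1. battery cycle review 55 days ago vs limit 60 → met
2. pre-flight checklist present → met
3. waiver documentation present → met
4. condition 'flies over people' holds; airspace authorization renewal 125 days ago vs limit 120 → not met
5. hull coverage $45,000 ≥ $40,000 → met
6. airframe inspection 27 days ago vs limit 30 → met
7. aviation liability coverage $900,000 ≥ $825,000 → met
8. remote pilot certificate present → met
9. certificated remote pilots 2 < 6 → not met
10. flight-log audit 18 days ago vs limit 30 → met
Not met: 2 of 10

2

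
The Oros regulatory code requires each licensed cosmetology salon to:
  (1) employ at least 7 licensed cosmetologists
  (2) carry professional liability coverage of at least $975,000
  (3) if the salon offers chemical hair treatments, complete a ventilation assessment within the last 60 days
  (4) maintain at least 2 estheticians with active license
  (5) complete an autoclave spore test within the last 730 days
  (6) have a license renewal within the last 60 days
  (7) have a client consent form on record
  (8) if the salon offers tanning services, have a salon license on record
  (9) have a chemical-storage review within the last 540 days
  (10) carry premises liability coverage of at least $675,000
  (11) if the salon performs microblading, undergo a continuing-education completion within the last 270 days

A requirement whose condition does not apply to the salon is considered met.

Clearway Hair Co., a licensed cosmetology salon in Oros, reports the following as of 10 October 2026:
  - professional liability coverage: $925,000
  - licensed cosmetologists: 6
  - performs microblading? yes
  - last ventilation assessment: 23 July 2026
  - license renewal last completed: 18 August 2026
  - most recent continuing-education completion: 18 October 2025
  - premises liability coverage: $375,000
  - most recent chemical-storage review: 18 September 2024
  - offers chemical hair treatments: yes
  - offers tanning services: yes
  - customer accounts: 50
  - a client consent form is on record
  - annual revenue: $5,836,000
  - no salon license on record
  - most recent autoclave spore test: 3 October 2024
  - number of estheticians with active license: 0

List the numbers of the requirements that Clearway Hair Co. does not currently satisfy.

1, 2, 3, 4, 5, 8, 9, 10, 11

1. licensed cosmetologists 6 < 7 → not met
2. professional liability coverage $925,000 < $975,000 → not met
3. condition 'offers chemical hair treatments' holds; ventilation assessment 79 days ago vs limit 60 → not met
4. estheticians with active license 0 < 2 → not met
5. autoclave spore test 737 days ago vs limit 730 → not met
6. license renewal 53 days ago vs limit 60 → met
7. client consent form present → met
8. condition 'offers tanning services' holds; salon license absent → not met
9. chemical-storage review 752 days ago vs limit 540 → not met
10. premises liability coverage $375,000 < $675,000 → not met
11. condition 'performs microblading' holds; continuing-education completion 357 days ago vs limit 270 → not met
Not met: 1, 2, 3, 4, 5, 8, 9, 10, 11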